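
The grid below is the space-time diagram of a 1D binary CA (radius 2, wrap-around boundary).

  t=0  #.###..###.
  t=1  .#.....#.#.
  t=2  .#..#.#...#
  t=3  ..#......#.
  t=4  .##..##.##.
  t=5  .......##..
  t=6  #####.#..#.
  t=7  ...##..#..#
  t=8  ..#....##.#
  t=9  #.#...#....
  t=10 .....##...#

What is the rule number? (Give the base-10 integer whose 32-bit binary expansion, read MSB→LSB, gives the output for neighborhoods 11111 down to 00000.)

  ##### -> .   bit 31 = 0  t=6,i=2
  ####. -> #   bit 30 = 1  t=6,i=3
  ###.# -> #   bit 29 = 1  t=0,i=9
  ###.. -> .   bit 28 = 0  t=0,i=4
  ##.## -> #   bit 27 = 1  t=4,i=7
  ##.#. -> .   bit 26 = 0  t=0,i=10
  ##..# -> .   bit 25 = 0  t=0,i=5
  ##... -> #   bit 24 = 1  t=5,i=9
  #.### -> .   bit 23 = 0  t=0,i=2
  #.##. -> #   bit 22 = 1  t=4,i=8
  #.#.# -> .   bit 21 = 0  t=0,i=0
  #.#.. -> .   bit 20 = 0  t=1,i=9
  #..## -> .   bit 19 = 0  t=0,i=6
  #..#. -> .   bit 18 = 0  t=1,i=0
  #...# -> .   bit 17 = 0  t=2,i=8
  #.... -> .   bit 16 = 0  t=1,i=3
  .#### -> .   bit 15 = 0  t=6,i=1
  .###. -> .   bit 14 = 0  t=0,i=3
  .##.# -> .   bit 13 = 0  t=4,i=6
  .##.. -> .   bit 12 = 0  t=4,i=2
  .#.## -> #   bit 11 = 1  t=0,i=1
  .#.#. -> .   bit 10 = 0  t=1,i=8
  .#..# -> #   bit 9 = 1  t=1,i=10
  .#... -> .   bit 8 = 0  t=1,i=2
  ..### -> #   bit 7 = 1  t=0,i=7
  ..##. -> .   bit 6 = 0  t=4,i=1
  ..#.# -> .   bit 5 = 0  t=1,i=7
  ..#.. -> #   bit 4 = 1  t=1,i=1
  ...## -> #   bit 3 = 1  t=5,i=6
  ...#. -> #   bit 2 = 1  t=1,i=6
  ....# -> .   bit 1 = 0  t=1,i=5
  ..... -> #   bit 0 = 1  t=1,i=4
  bits 01101001010000000000101010011101 = 1765804701

1765804701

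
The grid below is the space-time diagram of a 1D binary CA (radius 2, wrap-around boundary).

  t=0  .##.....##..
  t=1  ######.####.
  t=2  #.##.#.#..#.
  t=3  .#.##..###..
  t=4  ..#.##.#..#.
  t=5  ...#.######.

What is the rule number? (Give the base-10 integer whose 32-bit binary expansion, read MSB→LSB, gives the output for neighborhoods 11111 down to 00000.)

2811575001

  [31] ##### => #  t=1,i=2
  [30] ####. => .  t=1,i=4
  [29] ###.# => #  t=1,i=5
  [28] ###.. => .  t=3,i=9
  [27] ##.## => .  t=1,i=6
  [26] ##.#. => #  t=2,i=4
  [25] ##..# => #  t=3,i=5
  [24] ##... => #  t=0,i=3
  [23] #.### => #  t=1,i=0
  [22] #.##. => .  t=2,i=2
  [21] #.#.# => .  t=2,i=0
  [20] #.#.. => #  t=2,i=7
  [19] #..## => .  t=3,i=6
  [18] #..#. => #  t=2,i=9
  [17] #...# => .  t=0,i=11
  [16] #.... => #  t=0,i=4
  [15] .#### => .  t=1,i=1
  [14] .###. => .  t=3,i=8
  [13] .##.# => #  t=2,i=3
  [12] .##.. => #  t=0,i=2
  [11] .#.## => #  t=2,i=1
  [10] .#.#. => .  t=2,i=6
  [9] .#..# => #  t=2,i=8
  [8] .#... => .  t=4,i=11
  [7] ..### => #  t=3,i=7
  [6] ..##. => #  t=0,i=1
  [5] ..#.# => .  t=2,i=10
  [4] ..#.. => #  t=4,i=10
  [3] ...## => #  t=0,i=0
  [2] ...#. => .  t=3,i=0
  [1] ....# => .  t=0,i=6
  [0] ..... => #  t=0,i=5
  bits 10100111100101010011101011011001 = 2811575001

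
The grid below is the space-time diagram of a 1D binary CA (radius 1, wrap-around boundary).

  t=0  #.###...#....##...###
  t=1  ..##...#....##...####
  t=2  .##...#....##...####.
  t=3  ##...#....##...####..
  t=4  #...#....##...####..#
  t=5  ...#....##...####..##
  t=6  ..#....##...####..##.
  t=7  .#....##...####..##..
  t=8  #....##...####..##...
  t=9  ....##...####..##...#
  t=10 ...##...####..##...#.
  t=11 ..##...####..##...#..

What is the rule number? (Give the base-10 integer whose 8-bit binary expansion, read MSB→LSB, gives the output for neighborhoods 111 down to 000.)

138

  nb ###: next=#  (t=0,i=3, bit7=1)
  nb ##.: next=.  (t=0,i=0, bit6=0)
  nb #.#: next=.  (t=0,i=1, bit5=0)
  nb #..: next=.  (t=0,i=5, bit4=0)
  nb .##: next=#  (t=0,i=2, bit3=1)
  nb .#.: next=.  (t=0,i=8, bit2=0)
  nb ..#: next=#  (t=0,i=7, bit1=1)
  nb ...: next=.  (t=0,i=6, bit0=0)
  bits 10001010 = 138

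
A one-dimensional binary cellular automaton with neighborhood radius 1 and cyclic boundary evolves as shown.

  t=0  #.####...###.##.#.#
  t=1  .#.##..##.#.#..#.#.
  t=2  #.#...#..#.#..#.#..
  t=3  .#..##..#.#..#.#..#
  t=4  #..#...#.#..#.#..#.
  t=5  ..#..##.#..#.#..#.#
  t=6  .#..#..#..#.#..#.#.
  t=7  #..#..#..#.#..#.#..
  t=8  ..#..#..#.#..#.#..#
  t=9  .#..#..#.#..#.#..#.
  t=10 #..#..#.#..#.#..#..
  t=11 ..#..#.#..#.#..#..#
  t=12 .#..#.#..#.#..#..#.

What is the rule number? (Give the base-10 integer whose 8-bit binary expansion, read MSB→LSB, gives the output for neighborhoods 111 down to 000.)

163

  ###|#  b7=1 t=0,i=3
  ##.|.  b6=0 t=0,i=0
  #.#|#  b5=1 t=0,i=1
  #..|.  b4=0 t=0,i=6
  .##|.  b3=0 t=0,i=2
  .#.|.  b2=0 t=0,i=16
  ..#|#  b1=1 t=0,i=8
  ...|#  b0=1 t=0,i=7
  bits 10100011 = 163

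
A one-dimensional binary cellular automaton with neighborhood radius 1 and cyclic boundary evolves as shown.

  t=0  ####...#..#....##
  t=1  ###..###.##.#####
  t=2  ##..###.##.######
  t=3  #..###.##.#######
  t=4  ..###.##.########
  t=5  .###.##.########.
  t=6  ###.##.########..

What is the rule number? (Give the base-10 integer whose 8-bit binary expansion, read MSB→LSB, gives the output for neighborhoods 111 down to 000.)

175

  nb ###: next=#  (t=0,i=0, bit7=1)
  nb ##.: next=.  (t=0,i=3, bit6=0)
  nb #.#: next=#  (t=1,i=8, bit5=1)
  nb #..: next=.  (t=0,i=4, bit4=0)
  nb .##: next=#  (t=0,i=15, bit3=1)
  nb .#.: next=#  (t=0,i=7, bit2=1)
  nb ..#: next=#  (t=0,i=6, bit1=1)
  nb ...: next=#  (t=0,i=5, bit0=1)
  bits 10101111 = 175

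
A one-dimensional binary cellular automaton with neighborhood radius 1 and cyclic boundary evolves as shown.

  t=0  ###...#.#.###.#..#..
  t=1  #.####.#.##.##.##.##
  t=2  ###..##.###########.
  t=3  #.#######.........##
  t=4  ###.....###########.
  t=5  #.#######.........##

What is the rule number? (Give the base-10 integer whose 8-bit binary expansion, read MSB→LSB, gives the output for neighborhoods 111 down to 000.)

123

  ###|.  b7=0 t=0,i=1
  ##.|#  b6=1 t=0,i=2
  #.#|#  b5=1 t=0,i=7
  #..|#  b4=1 t=0,i=3
  .##|#  b3=1 t=0,i=0
  .#.|.  b2=0 t=0,i=6
  ..#|#  b1=1 t=0,i=5
  ...|#  b0=1 t=0,i=4
  bits 01111011 = 123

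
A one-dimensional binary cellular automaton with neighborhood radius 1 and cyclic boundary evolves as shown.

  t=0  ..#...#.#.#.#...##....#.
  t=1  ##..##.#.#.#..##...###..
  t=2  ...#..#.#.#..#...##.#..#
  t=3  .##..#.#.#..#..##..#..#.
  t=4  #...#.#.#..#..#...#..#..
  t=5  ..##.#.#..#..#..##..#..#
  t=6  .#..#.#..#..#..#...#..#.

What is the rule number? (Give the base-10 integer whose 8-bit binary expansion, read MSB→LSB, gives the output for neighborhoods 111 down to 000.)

163

  ###|#  b7=1 t=1,i=20
  ##.|.  b6=0 t=0,i=17
  #.#|#  b5=1 t=0,i=7
  #..|.  b4=0 t=0,i=3
  .##|.  b3=0 t=0,i=16
  .#.|.  b2=0 t=0,i=2
  ..#|#  b1=1 t=0,i=1
  ...|#  b0=1 t=0,i=0
  bits 10100011 = 163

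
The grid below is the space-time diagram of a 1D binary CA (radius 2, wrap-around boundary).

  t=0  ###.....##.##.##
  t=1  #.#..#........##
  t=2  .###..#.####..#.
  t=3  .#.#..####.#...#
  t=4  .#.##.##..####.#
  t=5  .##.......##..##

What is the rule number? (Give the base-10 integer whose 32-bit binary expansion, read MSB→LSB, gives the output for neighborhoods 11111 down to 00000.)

2494729121

  ##### -> #   bit 31 = 1  t=0,i=0
  ####. -> .   bit 30 = 0  t=0,i=1
  ###.# -> .   bit 29 = 0  t=1,i=0
  ###.. -> #   bit 28 = 1  t=0,i=2
  ##.## -> .   bit 27 = 0  t=0,i=10
  ##.#. -> #   bit 26 = 1  t=1,i=1
  ##..# -> .   bit 25 = 0  t=2,i=4
  ##... -> .   bit 24 = 0  t=0,i=3
  #.### -> #   bit 23 = 1  t=0,i=14
  #.##. -> .   bit 22 = 0  t=0,i=11
  #.#.# -> #   bit 21 = 1  t=3,i=1
  #.#.. -> #   bit 20 = 1  t=1,i=2
  #..## -> .   bit 19 = 0  t=2,i=0
  #..#. -> .   bit 18 = 0  t=1,i=4
  #...# -> #   bit 17 = 1  t=3,i=13
  #.... -> .   bit 16 = 0  t=0,i=4
  .#### -> #   bit 15 = 1  t=0,i=15
  .###. -> .   bit 14 = 0  t=1,i=15
  .##.# -> .   bit 13 = 0  t=0,i=9
  .##.. -> .   bit 12 = 0  t=4,i=7
  .#.## -> #   bit 11 = 1  t=2,i=7
  .#.#. -> .   bit 10 = 0  t=3,i=0
  .#..# -> #   bit 9 = 1  t=1,i=3
  .#... -> #   bit 8 = 1  t=1,i=6
  ..### -> #   bit 7 = 1  t=1,i=14
  ..##. -> .   bit 6 = 0  t=0,i=8
  ..#.# -> #   bit 5 = 1  t=2,i=6
  ..#.. -> .   bit 4 = 0  t=1,i=5
  ...## -> .   bit 3 = 0  t=0,i=7
  ...#. -> .   bit 2 = 0  t=3,i=14
  ....# -> .   bit 1 = 0  t=0,i=6
  ..... -> #   bit 0 = 1  t=0,i=5
  bits 10010100101100101000101110100001 = 2494729121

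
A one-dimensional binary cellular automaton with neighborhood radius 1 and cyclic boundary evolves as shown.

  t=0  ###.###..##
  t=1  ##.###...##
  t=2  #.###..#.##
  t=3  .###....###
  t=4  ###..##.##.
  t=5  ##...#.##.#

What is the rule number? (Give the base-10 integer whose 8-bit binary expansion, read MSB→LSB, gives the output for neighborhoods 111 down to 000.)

  ### -> #   bit 7 = 1  t=0,i=0
  ##. -> .   bit 6 = 0  t=0,i=2
  #.# -> #   bit 5 = 1  t=0,i=3
  #.. -> .   bit 4 = 0  t=0,i=7
  .## -> #   bit 3 = 1  t=0,i=4
  .#. -> .   bit 2 = 0  t=2,i=7
  ..# -> .   bit 1 = 0  t=0,i=8
  ... -> #   bit 0 = 1  t=1,i=7
  bits 10101001 = 169

169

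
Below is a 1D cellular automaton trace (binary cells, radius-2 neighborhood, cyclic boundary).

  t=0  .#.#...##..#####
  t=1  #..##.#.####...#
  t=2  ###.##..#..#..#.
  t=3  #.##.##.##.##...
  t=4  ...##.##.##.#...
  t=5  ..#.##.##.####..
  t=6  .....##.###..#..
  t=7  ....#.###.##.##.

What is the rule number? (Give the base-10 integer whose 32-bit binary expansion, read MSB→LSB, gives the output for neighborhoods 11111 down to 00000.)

1050162072

  #####|.  b31=0 t=0,i=13
  ####.|.  b30=0 t=0,i=14
  ###.#|#  b29=1 t=0,i=15
  ###..|#  b28=1 t=1,i=11
  ##.##|#  b27=1 t=2,i=3
  ##.#.|#  b26=1 t=0,i=0
  ##..#|#  b25=1 t=0,i=9
  ##...|.  b24=0 t=1,i=12
  #.###|#  b23=1 t=1,i=8
  #.##.|.  b22=0 t=2,i=4
  #.#.#|.  b21=0 t=0,i=1
  #.#..|#  b20=1 t=0,i=3
  #..##|#  b19=1 t=0,i=10
  #..#.|.  b18=0 t=2,i=7
  #...#|.  b17=0 t=0,i=5
  #....|.  b16=0 t=4,i=14
  .####|.  b15=0 t=0,i=12
  .###.|.  b14=0 t=2,i=1
  .##.#|#  b13=1 t=1,i=4
  .##..|#  b12=1 t=0,i=8
  .#.##|.  b11=0 t=1,i=7
  .#.#.|.  b10=0 t=0,i=2
  .#..#|#  b9=1 t=2,i=9
  .#...|#  b8=1 t=0,i=4
  ..###|#  b7=1 t=0,i=11
  ..##.|.  b6=0 t=0,i=7
  ..#.#|.  b5=0 t=2,i=14
  ..#..|#  b4=1 t=2,i=8
  ...##|#  b3=1 t=0,i=6
  ...#.|.  b2=0 t=3,i=15
  ....#|.  b1=0 t=4,i=1
  .....|.  b0=0 t=4,i=0
  bits 00111110100110000011001110011000 = 1050162072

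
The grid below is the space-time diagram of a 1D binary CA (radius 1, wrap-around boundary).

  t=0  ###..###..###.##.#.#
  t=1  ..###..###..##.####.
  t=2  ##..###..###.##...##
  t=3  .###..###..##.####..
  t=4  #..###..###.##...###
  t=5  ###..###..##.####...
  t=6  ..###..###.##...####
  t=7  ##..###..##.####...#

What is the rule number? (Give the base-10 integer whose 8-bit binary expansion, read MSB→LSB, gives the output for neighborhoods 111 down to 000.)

  [7] ### => .  t=0,i=0
  [6] ##. => #  t=0,i=2
  [5] #.# => #  t=0,i=13
  [4] #.. => #  t=0,i=3
  [3] .## => .  t=0,i=5
  [2] .#. => #  t=0,i=17
  [1] ..# => #  t=0,i=4
  [0] ... => #  t=1,i=0
  bits 01110111 = 119

119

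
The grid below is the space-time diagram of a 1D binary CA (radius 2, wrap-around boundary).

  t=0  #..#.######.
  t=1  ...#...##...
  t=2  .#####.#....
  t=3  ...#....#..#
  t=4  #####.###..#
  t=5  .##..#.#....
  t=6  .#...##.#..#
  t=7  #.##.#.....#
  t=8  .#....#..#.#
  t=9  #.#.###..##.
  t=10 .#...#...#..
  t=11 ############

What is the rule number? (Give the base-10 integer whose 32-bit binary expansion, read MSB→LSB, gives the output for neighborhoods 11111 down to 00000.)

2281850230

  [31] ##### => #  t=0,i=7
  [30] ####. => .  t=0,i=9
  [29] ###.# => .  t=0,i=10
  [28] ###.. => .  t=4,i=8
  [27] ##.## => #  t=4,i=5
  [26] ##.#. => .  t=0,i=11
  [25] ##..# => .  t=4,i=9
  [24] ##... => .  t=1,i=9
  [23] #.### => .  t=0,i=5
  [22] #.##. => .  t=7,i=2
  [21] #.#.# => .  t=8,i=11
  [20] #.#.. => .  t=0,i=0
  [19] #..## => .  t=4,i=10
  [18] #..#. => .  t=0,i=2
  [17] #...# => #  t=1,i=5
  [16] #.... => .  t=1,i=10
  [15] .#### => .  t=0,i=6
  [14] .###. => #  t=4,i=7
  [13] .##.# => .  t=6,i=6
  [12] .##.. => .  t=1,i=8
  [11] .#.## => .  t=0,i=4
  [10] .#.#. => #  t=5,i=6
  [9] .#..# => .  t=0,i=1
  [8] .#... => #  t=1,i=4
  [7] ..### => .  t=2,i=1
  [6] ..##. => #  t=1,i=7
  [5] ..#.# => #  t=0,i=3
  [4] ..#.. => #  t=1,i=3
  [3] ...## => .  t=1,i=6
  [2] ...#. => #  t=1,i=2
  [1] ....# => #  t=1,i=1
  [0] ..... => .  t=1,i=0
  bits 10001000000000100100010101110110 = 2281850230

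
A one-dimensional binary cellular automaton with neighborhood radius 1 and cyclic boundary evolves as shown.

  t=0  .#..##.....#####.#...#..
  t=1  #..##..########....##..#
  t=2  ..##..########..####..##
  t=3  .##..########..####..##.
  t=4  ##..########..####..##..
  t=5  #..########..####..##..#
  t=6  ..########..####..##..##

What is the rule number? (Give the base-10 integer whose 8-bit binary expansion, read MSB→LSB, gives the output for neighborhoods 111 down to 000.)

139

  [7] ### => #  t=0,i=12
  [6] ##. => .  t=0,i=5
  [5] #.# => .  t=0,i=16
  [4] #.. => .  t=0,i=2
  [3] .## => #  t=0,i=4
  [2] .#. => .  t=0,i=1
  [1] ..# => #  t=0,i=0
  [0] ... => #  t=0,i=7
  bits 10001011 = 139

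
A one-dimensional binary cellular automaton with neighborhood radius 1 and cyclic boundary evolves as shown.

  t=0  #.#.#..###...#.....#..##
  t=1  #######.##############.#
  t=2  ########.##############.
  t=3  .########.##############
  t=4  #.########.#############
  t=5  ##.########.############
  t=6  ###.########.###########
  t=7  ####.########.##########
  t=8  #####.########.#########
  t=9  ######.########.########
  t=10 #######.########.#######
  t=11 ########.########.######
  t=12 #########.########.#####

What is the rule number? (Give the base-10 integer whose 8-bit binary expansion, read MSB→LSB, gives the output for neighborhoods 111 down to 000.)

247

  ### -> #   bit 7 = 1  t=0,i=8
  ##. -> #   bit 6 = 1  t=0,i=0
  #.# -> #   bit 5 = 1  t=0,i=1
  #.. -> #   bit 4 = 1  t=0,i=5
  .## -> .   bit 3 = 0  t=0,i=7
  .#. -> #   bit 2 = 1  t=0,i=2
  ..# -> #   bit 1 = 1  t=0,i=6
  ... -> #   bit 0 = 1  t=0,i=11
  bits 11110111 = 247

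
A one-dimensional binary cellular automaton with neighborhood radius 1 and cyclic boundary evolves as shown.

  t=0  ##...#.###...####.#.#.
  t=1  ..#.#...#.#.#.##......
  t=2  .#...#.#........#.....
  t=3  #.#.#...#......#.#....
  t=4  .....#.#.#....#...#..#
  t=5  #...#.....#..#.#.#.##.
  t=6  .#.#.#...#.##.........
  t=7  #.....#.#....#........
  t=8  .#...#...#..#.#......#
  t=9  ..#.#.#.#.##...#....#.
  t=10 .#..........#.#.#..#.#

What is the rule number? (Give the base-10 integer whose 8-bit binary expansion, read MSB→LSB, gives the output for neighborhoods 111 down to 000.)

  [7] ### => #  t=0,i=8
  [6] ##. => .  t=0,i=1
  [5] #.# => .  t=0,i=6
  [4] #.. => #  t=0,i=2
  [3] .## => .  t=0,i=0
  [2] .#. => .  t=0,i=5
  [1] ..# => #  t=0,i=4
  [0] ... => .  t=0,i=3
  bits 10010010 = 146

146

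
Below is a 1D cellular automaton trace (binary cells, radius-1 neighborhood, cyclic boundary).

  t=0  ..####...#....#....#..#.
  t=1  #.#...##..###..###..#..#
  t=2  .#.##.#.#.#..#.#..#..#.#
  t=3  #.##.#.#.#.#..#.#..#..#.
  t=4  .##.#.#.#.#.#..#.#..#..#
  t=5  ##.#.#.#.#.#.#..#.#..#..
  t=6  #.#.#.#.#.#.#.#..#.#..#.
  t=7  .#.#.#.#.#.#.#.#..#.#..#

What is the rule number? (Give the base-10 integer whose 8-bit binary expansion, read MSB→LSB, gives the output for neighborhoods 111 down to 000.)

57

  [7] ### => .  t=0,i=3
  [6] ##. => .  t=0,i=5
  [5] #.# => #  t=1,i=1
  [4] #.. => #  t=0,i=6
  [3] .## => #  t=0,i=2
  [2] .#. => .  t=0,i=9
  [1] ..# => .  t=0,i=1
  [0] ... => #  t=0,i=0
  bits 00111001 = 57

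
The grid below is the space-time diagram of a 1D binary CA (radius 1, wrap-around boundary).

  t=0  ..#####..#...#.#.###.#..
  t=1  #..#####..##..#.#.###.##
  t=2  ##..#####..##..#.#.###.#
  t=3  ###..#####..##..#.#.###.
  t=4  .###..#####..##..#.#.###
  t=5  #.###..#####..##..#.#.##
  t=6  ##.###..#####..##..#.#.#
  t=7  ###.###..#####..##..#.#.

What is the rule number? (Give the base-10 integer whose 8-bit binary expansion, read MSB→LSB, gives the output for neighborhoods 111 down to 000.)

  [7] ### => #  t=0,i=3
  [6] ##. => #  t=0,i=6
  [5] #.# => #  t=0,i=14
  [4] #.. => #  t=0,i=7
  [3] .## => .  t=0,i=2
  [2] .#. => .  t=0,i=9
  [1] ..# => .  t=0,i=1
  [0] ... => #  t=0,i=0
  bits 11110001 = 241

241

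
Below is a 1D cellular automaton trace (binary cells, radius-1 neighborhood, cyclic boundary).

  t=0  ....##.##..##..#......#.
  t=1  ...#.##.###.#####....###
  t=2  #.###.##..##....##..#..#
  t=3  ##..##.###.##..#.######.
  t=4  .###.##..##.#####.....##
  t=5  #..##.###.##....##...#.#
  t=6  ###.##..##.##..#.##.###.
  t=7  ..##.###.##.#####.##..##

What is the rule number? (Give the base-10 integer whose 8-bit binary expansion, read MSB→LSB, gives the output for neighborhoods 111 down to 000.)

  ###|.  b7=0 t=1,i=9
  ##.|#  b6=1 t=0,i=5
  #.#|#  b5=1 t=0,i=6
  #..|#  b4=1 t=0,i=9
  .##|.  b3=0 t=0,i=4
  .#.|#  b2=1 t=0,i=15
  ..#|#  b1=1 t=0,i=3
  ...|.  b0=0 t=0,i=0
  bits 01110110 = 118

118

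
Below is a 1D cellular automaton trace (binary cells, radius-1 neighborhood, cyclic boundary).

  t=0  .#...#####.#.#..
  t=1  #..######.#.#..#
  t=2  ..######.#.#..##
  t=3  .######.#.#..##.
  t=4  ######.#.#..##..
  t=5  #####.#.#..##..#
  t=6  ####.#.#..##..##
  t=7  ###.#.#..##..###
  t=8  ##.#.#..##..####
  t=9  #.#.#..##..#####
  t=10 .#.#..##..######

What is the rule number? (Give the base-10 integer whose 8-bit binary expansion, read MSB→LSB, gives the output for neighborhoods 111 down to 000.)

  nb ###: next=#  (t=0,i=6, bit7=1)
  nb ##.: next=.  (t=0,i=9, bit6=0)
  nb #.#: next=#  (t=0,i=10, bit5=1)
  nb #..: next=.  (t=0,i=2, bit4=0)
  nb .##: next=#  (t=0,i=5, bit3=1)
  nb .#.: next=.  (t=0,i=1, bit2=0)
  nb ..#: next=#  (t=0,i=0, bit1=1)
  nb ...: next=#  (t=0,i=3, bit0=1)
  bits 10101011 = 171

171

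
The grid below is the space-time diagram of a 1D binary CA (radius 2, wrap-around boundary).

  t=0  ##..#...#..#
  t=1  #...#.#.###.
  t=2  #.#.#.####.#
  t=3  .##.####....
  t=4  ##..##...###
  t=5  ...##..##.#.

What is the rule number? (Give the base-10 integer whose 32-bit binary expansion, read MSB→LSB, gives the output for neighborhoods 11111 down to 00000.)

  nb #####: next=.  (t=4,i=11, bit31=0)
  nb ####.: next=.  (t=2,i=8, bit30=0)
  nb ###.#: next=.  (t=1,i=10, bit29=0)
  nb ###..: next=.  (t=0,i=1, bit28=0)
  nb ##.##: next=.  (t=2,i=10, bit27=0)
  nb ##.#.: next=#  (t=1,i=11, bit26=1)
  nb ##..#: next=.  (t=0,i=2, bit25=0)
  nb ##...: next=.  (t=3,i=8, bit24=0)
  nb #.###: next=#  (t=1,i=8, bit23=1)
  nb #.##.: next=.  (t=2,i=11, bit22=0)
  nb #.#.#: next=#  (t=1,i=6, bit21=1)
  nb #.#..: next=#  (t=1,i=0, bit20=1)
  nb #..##: next=#  (t=0,i=10, bit19=1)
  nb #..#.: next=.  (t=0,i=3, bit18=0)
  nb #...#: next=#  (t=0,i=6, bit17=1)
  nb #....: next=#  (t=3,i=9, bit16=1)
  nb .####: next=#  (t=2,i=7, bit15=1)
  nb .###.: next=#  (t=0,i=0, bit14=1)
  nb .##.#: next=.  (t=2,i=0, bit13=0)
  nb .##..: next=.  (t=4,i=5, bit12=0)
  nb .#.##: next=#  (t=1,i=7, bit11=1)
  nb .#.#.: next=.  (t=1,i=5, bit10=0)
  nb .#..#: next=#  (t=0,i=9, bit9=1)
  nb .#...: next=.  (t=0,i=5, bit8=0)
  nb ..###: next=.  (t=0,i=11, bit7=0)
  nb ..##.: next=#  (t=3,i=1, bit6=1)
  nb ..#.#: next=#  (t=1,i=4, bit5=1)
  nb ..#..: next=#  (t=0,i=4, bit4=1)
  nb ...##: next=#  (t=3,i=0, bit3=1)
  nb ...#.: next=.  (t=0,i=7, bit2=0)
  nb ....#: next=#  (t=3,i=11, bit1=1)
  nb .....: next=#  (t=3,i=10, bit0=1)
  bits 00000100101110111100101001111011 = 79415931

79415931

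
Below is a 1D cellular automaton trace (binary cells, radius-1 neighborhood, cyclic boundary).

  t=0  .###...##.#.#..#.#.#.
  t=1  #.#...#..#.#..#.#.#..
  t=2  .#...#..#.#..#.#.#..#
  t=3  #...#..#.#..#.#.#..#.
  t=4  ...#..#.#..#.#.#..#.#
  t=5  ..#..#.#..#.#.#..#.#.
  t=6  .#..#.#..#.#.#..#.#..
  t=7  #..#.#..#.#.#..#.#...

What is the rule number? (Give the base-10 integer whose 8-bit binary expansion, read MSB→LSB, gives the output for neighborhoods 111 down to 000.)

  ### -> #   bit 7 = 1  t=0,i=2
  ##. -> .   bit 6 = 0  t=0,i=3
  #.# -> #   bit 5 = 1  t=0,i=9
  #.. -> .   bit 4 = 0  t=0,i=4
  .## -> .   bit 3 = 0  t=0,i=1
  .#. -> .   bit 2 = 0  t=0,i=10
  ..# -> #   bit 1 = 1  t=0,i=0
  ... -> .   bit 0 = 0  t=0,i=5
  bits 10100010 = 162

162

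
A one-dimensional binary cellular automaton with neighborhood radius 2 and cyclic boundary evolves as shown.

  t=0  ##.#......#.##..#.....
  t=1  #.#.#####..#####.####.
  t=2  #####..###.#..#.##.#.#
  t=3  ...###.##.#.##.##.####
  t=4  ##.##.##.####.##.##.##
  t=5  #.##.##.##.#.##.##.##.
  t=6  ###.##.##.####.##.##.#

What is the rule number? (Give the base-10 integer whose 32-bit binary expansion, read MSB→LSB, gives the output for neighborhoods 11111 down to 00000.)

1608998851

  [31] ##### => .  t=1,i=6
  [30] ####. => #  t=1,i=7
  [29] ###.# => .  t=1,i=15
  [28] ###.. => #  t=1,i=8
  [27] ##.## => #  t=1,i=16
  [26] ##.#. => #  t=0,i=2
  [25] ##..# => #  t=0,i=14
  [24] ##... => #  t=3,i=0
  [23] #.### => #  t=1,i=4
  [22] #.##. => #  t=0,i=12
  [21] #.#.# => #  t=1,i=0
  [20] #.#.. => .  t=0,i=3
  [19] #..## => .  t=1,i=10
  [18] #..#. => #  t=0,i=15
  [17] #...# => #  t=3,i=1
  [16] #.... => #  t=0,i=5
  [15] .#### => .  t=1,i=5
  [14] .###. => #  t=2,i=8
  [13] .##.# => .  t=0,i=1
  [12] .##.. => #  t=0,i=13
  [11] .#.## => #  t=0,i=11
  [10] .#.#. => #  t=1,i=1
  [9] .#..# => #  t=2,i=12
  [8] .#... => #  t=0,i=4
  [7] ..### => #  t=1,i=11
  [6] ..##. => #  t=0,i=0
  [5] ..#.# => .  t=0,i=10
  [4] ..#.. => .  t=0,i=16
  [3] ...## => .  t=0,i=21
  [2] ...#. => .  t=0,i=9
  [1] ....# => #  t=0,i=8
  [0] ..... => #  t=0,i=6
  bits 01011111111001110101111111000011 = 1608998851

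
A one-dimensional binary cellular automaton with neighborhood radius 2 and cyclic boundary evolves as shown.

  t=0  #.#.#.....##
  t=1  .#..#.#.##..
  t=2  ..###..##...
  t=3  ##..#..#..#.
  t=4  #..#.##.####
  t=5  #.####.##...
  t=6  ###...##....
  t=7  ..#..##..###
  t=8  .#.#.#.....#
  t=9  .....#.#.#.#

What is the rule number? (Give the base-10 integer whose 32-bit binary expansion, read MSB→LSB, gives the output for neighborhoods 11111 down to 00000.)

  ##### -> .   bit 31 = 0  t=4,i=10
  ####. -> .   bit 30 = 0  t=4,i=11
  ###.# -> .   bit 29 = 0  t=0,i=0
  ###.. -> #   bit 28 = 1  t=2,i=4
  ##.## -> #   bit 27 = 1  t=4,i=7
  ##.#. -> #   bit 26 = 1  t=0,i=1
  ##..# -> .   bit 25 = 0  t=2,i=5
  ##... -> .   bit 24 = 0  t=1,i=10
  #.### -> #   bit 23 = 1  t=4,i=8
  #.##. -> #   bit 22 = 1  t=1,i=8
  #.#.# -> .   bit 21 = 0  t=0,i=2
  #.#.. -> #   bit 20 = 1  t=0,i=4
  #..## -> .   bit 19 = 0  t=2,i=6
  #..#. -> #   bit 18 = 1  t=1,i=3
  #...# -> .   bit 17 = 0  t=1,i=11
  #.... -> #   bit 16 = 1  t=0,i=6
  .#### -> .   bit 15 = 0  t=4,i=9
  .###. -> .   bit 14 = 0  t=0,i=11
  .##.# -> .   bit 13 = 0  t=4,i=6
  .##.. -> .   bit 12 = 0  t=1,i=9
  .#.## -> #   bit 11 = 1  t=1,i=7
  .#.#. -> .   bit 10 = 0  t=0,i=3
  .#..# -> #   bit 9 = 1  t=1,i=2
  .#... -> .   bit 8 = 0  t=0,i=5
  ..### -> .   bit 7 = 0  t=0,i=10
  ..##. -> #   bit 6 = 1  t=2,i=7
  ..#.# -> #   bit 5 = 1  t=1,i=4
  ..#.. -> .   bit 4 = 0  t=1,i=1
  ...## -> #   bit 3 = 1  t=0,i=9
  ...#. -> .   bit 2 = 0  t=1,i=0
  ....# -> #   bit 1 = 1  t=0,i=8
  ..... -> .   bit 0 = 0  t=0,i=7
  bits 00011100110101010000101001101010 = 483723882

483723882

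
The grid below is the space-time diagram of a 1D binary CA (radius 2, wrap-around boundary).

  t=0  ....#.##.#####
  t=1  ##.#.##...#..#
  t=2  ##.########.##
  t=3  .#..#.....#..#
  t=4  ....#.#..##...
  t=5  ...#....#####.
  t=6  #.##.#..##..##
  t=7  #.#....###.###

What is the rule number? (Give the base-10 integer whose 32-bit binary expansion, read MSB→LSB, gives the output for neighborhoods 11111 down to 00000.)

829151444

  nb #####: next=.  (t=0,i=11, bit31=0)
  nb ####.: next=.  (t=0,i=12, bit30=0)
  nb ###.#: next=#  (t=1,i=1, bit29=1)
  nb ###..: next=#  (t=0,i=13, bit28=1)
  nb ##.##: next=.  (t=0,i=8, bit27=0)
  nb ##.#.: next=.  (t=1,i=2, bit26=0)
  nb ##..#: next=.  (t=6,i=10, bit25=0)
  nb ##...: next=#  (t=0,i=0, bit24=1)
  nb #.###: next=.  (t=0,i=9, bit23=0)
  nb #.##.: next=#  (t=0,i=6, bit22=1)
  nb #.#.#: next=#  (t=1,i=3, bit21=1)
  nb #.#..: next=.  (t=3,i=1, bit20=0)
  nb #..##: next=#  (t=1,i=12, bit19=1)
  nb #..#.: next=.  (t=3,i=3, bit18=0)
  nb #...#: next=#  (t=1,i=8, bit17=1)
  nb #....: next=#  (t=0,i=1, bit16=1)
  nb .####: next=#  (t=0,i=10, bit15=1)
  nb .###.: next=#  (t=1,i=0, bit14=1)
  nb .##.#: next=.  (t=0,i=7, bit13=0)
  nb .##..: next=#  (t=1,i=6, bit12=1)
  nb .#.##: next=#  (t=0,i=5, bit11=1)
  nb .#.#.: next=.  (t=3,i=0, bit10=0)
  nb .#..#: next=.  (t=1,i=11, bit9=0)
  nb .#...: next=.  (t=3,i=5, bit8=0)
  nb ..###: next=#  (t=1,i=13, bit7=1)
  nb ..##.: next=#  (t=4,i=9, bit6=1)
  nb ..#.#: next=.  (t=0,i=4, bit5=0)
  nb ..#..: next=#  (t=1,i=10, bit4=1)
  nb ...##: next=.  (t=5,i=7, bit3=0)
  nb ...#.: next=#  (t=0,i=3, bit2=1)
  nb ....#: next=.  (t=0,i=2, bit1=0)
  nb .....: next=.  (t=3,i=7, bit0=0)
  bits 00110001011010111101100011010100 = 829151444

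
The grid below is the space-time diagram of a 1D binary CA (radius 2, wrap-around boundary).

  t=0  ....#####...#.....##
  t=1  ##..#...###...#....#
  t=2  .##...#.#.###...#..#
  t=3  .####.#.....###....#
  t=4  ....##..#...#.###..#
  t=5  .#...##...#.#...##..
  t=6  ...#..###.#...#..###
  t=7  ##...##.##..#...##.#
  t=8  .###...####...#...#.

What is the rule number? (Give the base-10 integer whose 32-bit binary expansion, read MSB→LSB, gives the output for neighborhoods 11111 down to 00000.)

  ##### -> .   bit 31 = 0  t=0,i=6
  ####. -> .   bit 30 = 0  t=0,i=7
  ###.# -> #   bit 29 = 1  t=3,i=4
  ###.. -> #   bit 28 = 1  t=0,i=8
  ##.## -> #   bit 27 = 1  t=7,i=7
  ##.#. -> #   bit 26 = 1  t=3,i=5
  ##..# -> #   bit 25 = 1  t=1,i=2
  ##... -> #   bit 24 = 1  t=0,i=0
  #.### -> .   bit 23 = 0  t=2,i=10
  #.##. -> #   bit 22 = 1  t=2,i=1
  #.#.# -> .   bit 21 = 0  t=2,i=8
  #.#.. -> .   bit 20 = 0  t=3,i=6
  #..## -> #   bit 19 = 1  t=6,i=5
  #..#. -> .   bit 18 = 0  t=1,i=3
  #...# -> #   bit 17 = 1  t=0,i=10
  #.... -> #   bit 16 = 1  t=0,i=1
  .#### -> .   bit 15 = 0  t=0,i=5
  .###. -> .   bit 14 = 0  t=1,i=0
  .##.# -> .   bit 13 = 0  t=7,i=6
  .##.. -> #   bit 12 = 1  t=0,i=19
  .#.## -> .   bit 11 = 0  t=2,i=0
  .#.#. -> .   bit 10 = 0  t=2,i=7
  .#..# -> .   bit 9 = 0  t=2,i=17
  .#... -> .   bit 8 = 0  t=0,i=13
  ..### -> #   bit 7 = 1  t=0,i=4
  ..##. -> .   bit 6 = 0  t=0,i=18
  ..#.# -> #   bit 5 = 1  t=2,i=6
  ..#.. -> .   bit 4 = 0  t=0,i=12
  ...## -> .   bit 3 = 0  t=0,i=3
  ...#. -> .   bit 2 = 0  t=0,i=11
  ....# -> .   bit 1 = 0  t=0,i=2
  ..... -> .   bit 0 = 0  t=0,i=15
  bits 00111111010010110001000010100000 = 1061884064

1061884064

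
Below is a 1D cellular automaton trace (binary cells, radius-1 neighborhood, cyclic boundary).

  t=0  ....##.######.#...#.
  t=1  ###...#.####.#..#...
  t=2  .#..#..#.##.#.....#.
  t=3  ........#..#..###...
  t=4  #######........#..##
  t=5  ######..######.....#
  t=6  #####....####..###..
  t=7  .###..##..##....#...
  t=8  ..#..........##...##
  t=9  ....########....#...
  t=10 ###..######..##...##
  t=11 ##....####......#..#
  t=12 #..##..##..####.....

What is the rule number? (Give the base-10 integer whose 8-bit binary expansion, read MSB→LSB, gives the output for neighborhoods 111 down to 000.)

  nb ###: next=#  (t=0,i=8, bit7=1)
  nb ##.: next=.  (t=0,i=5, bit6=0)
  nb #.#: next=#  (t=0,i=6, bit5=1)
  nb #..: next=.  (t=0,i=15, bit4=0)
  nb .##: next=.  (t=0,i=4, bit3=0)
  nb .#.: next=.  (t=0,i=14, bit2=0)
  nb ..#: next=.  (t=0,i=3, bit1=0)
  nb ...: next=#  (t=0,i=0, bit0=1)
  bits 10100001 = 161

161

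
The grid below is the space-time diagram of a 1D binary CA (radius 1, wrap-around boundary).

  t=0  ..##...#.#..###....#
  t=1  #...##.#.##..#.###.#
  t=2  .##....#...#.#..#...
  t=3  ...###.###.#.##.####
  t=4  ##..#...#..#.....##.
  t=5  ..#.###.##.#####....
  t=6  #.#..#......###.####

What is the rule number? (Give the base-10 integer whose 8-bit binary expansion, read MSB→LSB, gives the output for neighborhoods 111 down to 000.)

149

  ### -> #   bit 7 = 1  t=0,i=13
  ##. -> .   bit 6 = 0  t=0,i=3
  #.# -> .   bit 5 = 0  t=0,i=8
  #.. -> #   bit 4 = 1  t=0,i=0
  .## -> .   bit 3 = 0  t=0,i=2
  .#. -> #   bit 2 = 1  t=0,i=7
  ..# -> .   bit 1 = 0  t=0,i=1
  ... -> #   bit 0 = 1  t=0,i=5
  bits 10010101 = 149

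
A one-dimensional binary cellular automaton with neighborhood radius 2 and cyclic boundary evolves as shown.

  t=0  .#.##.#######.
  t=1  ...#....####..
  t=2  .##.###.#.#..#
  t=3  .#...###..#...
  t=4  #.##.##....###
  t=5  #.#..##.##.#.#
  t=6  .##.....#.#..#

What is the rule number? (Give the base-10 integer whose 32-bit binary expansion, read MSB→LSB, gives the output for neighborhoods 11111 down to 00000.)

  [31] ##### => #  t=0,i=8
  [30] ####. => #  t=0,i=11
  [29] ###.# => #  t=2,i=6
  [28] ###.. => .  t=0,i=12
  [27] ##.## => .  t=0,i=5
  [26] ##.#. => #  t=2,i=7
  [25] ##..# => .  t=0,i=13
  [24] ##... => .  t=1,i=12
  [23] #.### => .  t=0,i=6
  [22] #.##. => #  t=0,i=3
  [21] #.#.# => .  t=2,i=8
  [20] #.#.. => #  t=2,i=10
  [19] #..## => .  t=5,i=4
  [18] #..#. => .  t=0,i=0
  [17] #...# => #  t=3,i=3
  [16] #.... => #  t=1,i=5
  [15] .#### => .  t=0,i=7
  [14] .###. => #  t=2,i=5
  [13] .##.# => .  t=0,i=4
  [12] .##.. => #  t=4,i=6
  [11] .#.## => .  t=0,i=2
  [10] .#.#. => .  t=2,i=9
  [9] .#..# => .  t=2,i=11
  [8] .#... => #  t=1,i=4
  [7] ..### => #  t=1,i=8
  [6] ..##. => .  t=5,i=5
  [5] ..#.# => .  t=0,i=1
  [4] ..#.. => .  t=1,i=3
  [3] ...## => .  t=1,i=7
  [2] ...#. => #  t=1,i=2
  [1] ....# => #  t=1,i=1
  [0] ..... => .  t=1,i=0
  bits 11100100010100110101000110000110 = 3830665606

3830665606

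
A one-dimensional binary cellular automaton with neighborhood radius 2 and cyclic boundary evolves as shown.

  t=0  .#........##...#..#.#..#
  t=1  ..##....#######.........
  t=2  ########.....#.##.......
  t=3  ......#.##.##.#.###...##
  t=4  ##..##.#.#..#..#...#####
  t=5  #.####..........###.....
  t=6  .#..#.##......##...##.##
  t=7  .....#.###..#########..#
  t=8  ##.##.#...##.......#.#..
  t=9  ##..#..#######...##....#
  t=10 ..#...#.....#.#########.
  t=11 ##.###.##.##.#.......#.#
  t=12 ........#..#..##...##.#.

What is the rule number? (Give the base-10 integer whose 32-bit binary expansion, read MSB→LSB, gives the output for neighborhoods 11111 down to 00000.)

1124809038

  [31] ##### => .  t=1,i=10
  [30] ####. => #  t=1,i=13
  [29] ###.# => .  t=11,i=1
  [28] ###.. => .  t=1,i=14
  [27] ##.## => .  t=3,i=10
  [26] ##.#. => .  t=3,i=13
  [25] ##..# => #  t=4,i=2
  [24] ##... => #  t=0,i=12
  [23] #.### => .  t=3,i=16
  [22] #.##. => .  t=2,i=15
  [21] #.#.# => .  t=3,i=14
  [20] #.#.. => .  t=0,i=1
  [19] #..## => #  t=4,i=3
  [18] #..#. => .  t=0,i=17
  [17] #...# => #  t=0,i=13
  [16] #.... => #  t=0,i=3
  [15] .#### => .  t=1,i=9
  [14] .###. => .  t=3,i=17
  [13] .##.# => #  t=3,i=9
  [12] .##.. => #  t=0,i=11
  [11] .#.## => #  t=2,i=14
  [10] .#.#. => .  t=0,i=0
  [9] .#..# => .  t=0,i=16
  [8] .#... => #  t=0,i=2
  [7] ..### => .  t=1,i=8
  [6] ..##. => #  t=0,i=10
  [5] ..#.# => .  t=0,i=18
  [4] ..#.. => .  t=0,i=15
  [3] ...## => #  t=0,i=9
  [2] ...#. => #  t=0,i=14
  [1] ....# => #  t=0,i=8
  [0] ..... => .  t=0,i=4
  bits 01000011000010110011100101001110 = 1124809038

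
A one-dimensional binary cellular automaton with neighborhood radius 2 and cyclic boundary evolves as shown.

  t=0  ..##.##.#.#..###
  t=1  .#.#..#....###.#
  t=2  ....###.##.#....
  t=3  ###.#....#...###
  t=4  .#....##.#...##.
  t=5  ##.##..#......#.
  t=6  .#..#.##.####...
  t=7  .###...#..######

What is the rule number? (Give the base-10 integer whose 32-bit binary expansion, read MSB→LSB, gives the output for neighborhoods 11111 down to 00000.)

  ##### -> .   bit 31 = 0  t=3,i=0
  ####. -> #   bit 30 = 1  t=3,i=1
  ###.# -> .   bit 29 = 0  t=1,i=13
  ###.. -> #   bit 28 = 1  t=0,i=15
  ##.## -> .   bit 27 = 0  t=0,i=4
  ##.#. -> .   bit 26 = 0  t=0,i=7
  ##..# -> .   bit 25 = 0  t=0,i=0
  ##... -> #   bit 24 = 1  t=6,i=13
  #.### -> .   bit 23 = 0  t=6,i=9
  #.##. -> .   bit 22 = 0  t=0,i=5
  #.#.# -> .   bit 21 = 0  t=0,i=8
  #.#.. -> .   bit 20 = 0  t=0,i=10
  #..## -> #   bit 19 = 1  t=0,i=1
  #..#. -> #   bit 18 = 1  t=1,i=5
  #...# -> .   bit 17 = 0  t=3,i=11
  #.... -> #   bit 16 = 1  t=1,i=8
  .#### -> #   bit 15 = 1  t=3,i=14
  .###. -> .   bit 14 = 0  t=0,i=14
  .##.# -> #   bit 13 = 1  t=0,i=3
  .##.. -> #   bit 12 = 1  t=4,i=14
  .#.## -> .   bit 11 = 0  t=5,i=15
  .#.#. -> .   bit 10 = 0  t=0,i=9
  .#..# -> #   bit 9 = 1  t=0,i=11
  .#... -> .   bit 8 = 0  t=1,i=7
  ..### -> #   bit 7 = 1  t=0,i=13
  ..##. -> .   bit 6 = 0  t=0,i=2
  ..#.# -> .   bit 5 = 0  t=5,i=14
  ..#.. -> #   bit 4 = 1  t=1,i=6
  ...## -> .   bit 3 = 0  t=1,i=10
  ...#. -> .   bit 2 = 0  t=3,i=8
  ....# -> #   bit 1 = 1  t=1,i=9
  ..... -> #   bit 0 = 1  t=2,i=0
  bits 01010001000011011011001010010011 = 1359852179

1359852179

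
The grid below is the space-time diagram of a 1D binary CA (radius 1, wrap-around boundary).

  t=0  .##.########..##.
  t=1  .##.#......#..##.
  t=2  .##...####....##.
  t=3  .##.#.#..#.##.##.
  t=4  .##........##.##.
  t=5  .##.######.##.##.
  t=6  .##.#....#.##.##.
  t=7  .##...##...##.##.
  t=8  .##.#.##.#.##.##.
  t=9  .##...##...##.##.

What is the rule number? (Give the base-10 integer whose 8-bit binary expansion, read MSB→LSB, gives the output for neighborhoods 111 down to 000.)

73

  [7] ### => .  t=0,i=5
  [6] ##. => #  t=0,i=2
  [5] #.# => .  t=0,i=3
  [4] #.. => .  t=0,i=12
  [3] .## => #  t=0,i=1
  [2] .#. => .  t=1,i=4
  [1] ..# => .  t=0,i=0
  [0] ... => #  t=1,i=6
  bits 01001001 = 73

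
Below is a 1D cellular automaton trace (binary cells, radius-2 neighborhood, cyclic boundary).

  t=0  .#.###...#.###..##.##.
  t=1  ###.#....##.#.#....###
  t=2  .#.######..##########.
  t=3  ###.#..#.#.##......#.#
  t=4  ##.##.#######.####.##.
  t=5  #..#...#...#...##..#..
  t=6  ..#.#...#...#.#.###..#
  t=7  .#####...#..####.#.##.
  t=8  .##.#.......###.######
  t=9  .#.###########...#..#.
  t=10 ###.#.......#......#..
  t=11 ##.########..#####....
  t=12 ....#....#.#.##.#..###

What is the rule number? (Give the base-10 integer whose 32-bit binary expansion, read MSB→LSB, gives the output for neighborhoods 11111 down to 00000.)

  #####|.  b31=0 t=1,i=0
  ####.|#  b30=1 t=1,i=1
  ###.#|.  b29=0 t=1,i=2
  ###..|.  b28=0 t=0,i=5
  ##.##|.  b27=0 t=0,i=18
  ##.#.|#  b26=1 t=1,i=3
  ##..#|#  b25=1 t=0,i=14
  ##...|.  b24=0 t=0,i=6
  #.###|.  b23=0 t=0,i=3
  #.##.|#  b22=1 t=0,i=19
  #.#.#|#  b21=1 t=1,i=12
  #.#..|#  b20=1 t=1,i=4
  #..##|.  b19=0 t=0,i=15
  #..#.|#  b18=1 t=0,i=0
  #...#|.  b17=0 t=0,i=7
  #....|#  b16=1 t=1,i=6
  .####|#  b15=1 t=1,i=20
  .###.|#  b14=1 t=0,i=4
  .##.#|.  b13=0 t=0,i=17
  .##..|#  b12=1 t=0,i=20
  .#.##|#  b11=1 t=0,i=2
  .#.#.|#  b10=1 t=1,i=13
  .#..#|.  b9=0 t=3,i=5
  .#...|#  b8=1 t=1,i=5
  ..###|#  b7=1 t=1,i=19
  ..##.|.  b6=0 t=0,i=16
  ..#.#|#  b5=1 t=0,i=1
  ..#..|.  b4=0 t=5,i=0
  ...##|#  b3=1 t=1,i=8
  ...#.|.  b2=0 t=0,i=8
  ....#|#  b1=1 t=1,i=7
  .....|#  b0=1 t=3,i=15
  bits 01000110011101011101110110101011 = 1182129579

1182129579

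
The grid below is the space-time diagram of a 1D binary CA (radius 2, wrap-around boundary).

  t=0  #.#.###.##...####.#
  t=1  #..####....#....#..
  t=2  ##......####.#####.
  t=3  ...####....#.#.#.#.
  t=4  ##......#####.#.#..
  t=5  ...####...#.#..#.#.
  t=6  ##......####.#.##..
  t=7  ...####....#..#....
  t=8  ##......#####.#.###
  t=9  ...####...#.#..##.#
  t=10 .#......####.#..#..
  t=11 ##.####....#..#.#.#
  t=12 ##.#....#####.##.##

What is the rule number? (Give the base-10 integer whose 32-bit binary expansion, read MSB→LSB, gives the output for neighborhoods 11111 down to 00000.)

2692967991

  nb #####: next=#  (t=2,i=15, bit31=1)
  nb ####.: next=.  (t=0,i=15, bit30=0)
  nb ###.#: next=#  (t=0,i=6, bit29=1)
  nb ###..: next=.  (t=1,i=6, bit28=0)
  nb ##.##: next=.  (t=0,i=7, bit27=0)
  nb ##.#.: next=.  (t=0,i=1, bit26=0)
  nb ##..#: next=.  (t=6,i=17, bit25=0)
  nb ##...: next=.  (t=0,i=10, bit24=0)
  nb #.###: next=#  (t=0,i=4, bit23=1)
  nb #.##.: next=.  (t=0,i=8, bit22=0)
  nb #.#.#: next=.  (t=0,i=2, bit21=0)
  nb #.#..: next=.  (t=3,i=17, bit20=0)
  nb #..##: next=.  (t=1,i=2, bit19=0)
  nb #..#.: next=.  (t=1,i=18, bit18=0)
  nb #...#: next=#  (t=0,i=11, bit17=1)
  nb #....: next=#  (t=1,i=8, bit16=1)
  nb .####: next=.  (t=0,i=14, bit15=0)
  nb .###.: next=#  (t=0,i=5, bit14=1)
  nb .##.#: next=#  (t=0,i=0, bit13=1)
  nb .##..: next=.  (t=0,i=9, bit12=0)
  nb .#.##: next=#  (t=0,i=3, bit11=1)
  nb .#.#.: next=#  (t=3,i=12, bit10=1)
  nb .#..#: next=#  (t=1,i=1, bit9=1)
  nb .#...: next=.  (t=1,i=12, bit8=0)
  nb ..###: next=.  (t=0,i=13, bit7=0)
  nb ..##.: next=.  (t=4,i=0, bit6=0)
  nb ..#.#: next=#  (t=3,i=11, bit5=1)
  nb ..#..: next=#  (t=1,i=0, bit4=1)
  nb ...##: next=.  (t=0,i=12, bit3=0)
  nb ...#.: next=#  (t=1,i=10, bit2=1)
  nb ....#: next=#  (t=1,i=9, bit1=1)
  nb .....: next=#  (t=2,i=4, bit0=1)
  bits 10100000100000110110111000110111 = 2692967991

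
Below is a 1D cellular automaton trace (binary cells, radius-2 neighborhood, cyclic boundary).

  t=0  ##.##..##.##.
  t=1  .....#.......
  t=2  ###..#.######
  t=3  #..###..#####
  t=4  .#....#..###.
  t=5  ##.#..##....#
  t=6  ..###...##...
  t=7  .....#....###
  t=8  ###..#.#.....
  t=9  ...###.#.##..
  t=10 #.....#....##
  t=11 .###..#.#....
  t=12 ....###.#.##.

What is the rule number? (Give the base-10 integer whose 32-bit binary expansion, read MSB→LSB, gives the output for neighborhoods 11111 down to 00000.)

2266333745

  #####|#  b31=1 t=2,i=0
  ####.|.  b30=0 t=2,i=1
  ###.#|.  b29=0 t=5,i=1
  ###..|.  b28=0 t=2,i=2
  ##.##|.  b27=0 t=0,i=2
  ##.#.|#  b26=1 t=5,i=2
  ##..#|#  b25=1 t=0,i=5
  ##...|#  b24=1 t=5,i=8
  #.###|.  b23=0 t=2,i=7
  #.##.|.  b22=0 t=0,i=0
  #.#.#|.  b21=0 t=9,i=7
  #.#..|#  b20=1 t=5,i=3
  #..##|.  b19=0 t=0,i=6
  #..#.|#  b18=1 t=2,i=4
  #...#|.  b17=0 t=6,i=6
  #....|#  b16=1 t=1,i=7
  .####|#  b15=1 t=2,i=8
  .###.|.  b14=0 t=3,i=4
  .##.#|.  b13=0 t=0,i=1
  .##..|.  b12=0 t=0,i=4
  .#.##|.  b11=0 t=2,i=6
  .#.#.|.  b10=0 t=8,i=6
  .#..#|#  b9=1 t=4,i=7
  .#...|.  b8=0 t=1,i=6
  ..###|.  b7=0 t=3,i=3
  ..##.|.  b6=0 t=0,i=7
  ..#.#|#  b5=1 t=2,i=5
  ..#..|#  b4=1 t=1,i=5
  ...##|.  b3=0 t=5,i=11
  ...#.|.  b2=0 t=1,i=4
  ....#|.  b1=0 t=1,i=3
  .....|#  b0=1 t=1,i=0
  bits 10000111000101011000001000110001 = 2266333745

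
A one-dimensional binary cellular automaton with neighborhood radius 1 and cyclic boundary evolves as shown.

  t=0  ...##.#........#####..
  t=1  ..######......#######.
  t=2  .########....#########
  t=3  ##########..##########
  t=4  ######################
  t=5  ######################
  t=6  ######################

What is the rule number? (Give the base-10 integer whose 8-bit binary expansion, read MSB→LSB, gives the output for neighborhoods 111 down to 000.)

  [7] ### => #  t=0,i=16
  [6] ##. => #  t=0,i=4
  [5] #.# => #  t=0,i=5
  [4] #.. => #  t=0,i=7
  [3] .## => #  t=0,i=3
  [2] .#. => #  t=0,i=6
  [1] ..# => #  t=0,i=2
  [0] ... => .  t=0,i=0
  bits 11111110 = 254

254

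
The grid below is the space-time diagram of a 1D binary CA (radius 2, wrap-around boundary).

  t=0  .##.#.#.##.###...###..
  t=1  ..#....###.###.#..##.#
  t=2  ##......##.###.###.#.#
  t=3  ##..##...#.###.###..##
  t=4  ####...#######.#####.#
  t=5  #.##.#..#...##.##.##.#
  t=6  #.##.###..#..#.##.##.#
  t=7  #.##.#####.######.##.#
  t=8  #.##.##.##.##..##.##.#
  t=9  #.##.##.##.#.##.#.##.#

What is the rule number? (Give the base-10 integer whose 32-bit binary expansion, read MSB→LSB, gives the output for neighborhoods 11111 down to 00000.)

1927211557

  nb #####: next=.  (t=4,i=1, bit31=0)
  nb ####.: next=#  (t=3,i=0, bit30=1)
  nb ###.#: next=#  (t=1,i=9, bit29=1)
  nb ###..: next=#  (t=0,i=13, bit28=1)
  nb ##.##: next=.  (t=0,i=10, bit27=0)
  nb ##.#.: next=.  (t=0,i=3, bit26=0)
  nb ##..#: next=#  (t=3,i=2, bit25=1)
  nb ##...: next=.  (t=0,i=14, bit24=0)
  nb #.###: next=#  (t=0,i=11, bit23=1)
  nb #.##.: next=#  (t=0,i=8, bit22=1)
  nb #.#.#: next=.  (t=0,i=4, bit21=0)
  nb #.#..: next=#  (t=1,i=15, bit20=1)
  nb #..##: next=#  (t=1,i=17, bit19=1)
  nb #..#.: next=#  (t=1,i=1, bit18=1)
  nb #...#: next=#  (t=0,i=15, bit17=1)
  nb #....: next=.  (t=1,i=4, bit16=0)
  nb .####: next=#  (t=3,i=21, bit15=1)
  nb .###.: next=#  (t=0,i=12, bit14=1)
  nb .##.#: next=#  (t=0,i=2, bit13=1)
  nb .##..: next=.  (t=3,i=5, bit12=0)
  nb .#.##: next=#  (t=0,i=7, bit11=1)
  nb .#.#.: next=.  (t=0,i=5, bit10=0)
  nb .#..#: next=#  (t=1,i=0, bit9=1)
  nb .#...: next=.  (t=1,i=3, bit8=0)
  nb ..###: next=.  (t=0,i=17, bit7=0)
  nb ..##.: next=.  (t=0,i=1, bit6=0)
  nb ..#.#: next=#  (t=3,i=9, bit5=1)
  nb ..#..: next=.  (t=1,i=2, bit4=0)
  nb ...##: next=.  (t=0,i=0, bit3=0)
  nb ...#.: next=#  (t=3,i=8, bit2=1)
  nb ....#: next=.  (t=1,i=5, bit1=0)
  nb .....: next=#  (t=2,i=4, bit0=1)
  bits 01110010110111101110101000100101 = 1927211557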